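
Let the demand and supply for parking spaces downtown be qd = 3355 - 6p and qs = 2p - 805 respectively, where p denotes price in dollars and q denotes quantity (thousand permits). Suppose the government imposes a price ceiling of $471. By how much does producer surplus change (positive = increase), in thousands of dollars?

-9114

In a free market, 3355 - 6p = 2p - 805 gives the equilibrium p* = 520, q* = 235.
Because the ceiling (471) lies below the market-clearing price, it is binding.
At p = 471: qd = 3355 - 6·471 = 529 and qs = 2·471 - 805 = 137.
Producer surplus without the control is ½ · (520 - 402.5) · 235 = 13806.25.
With the ceiling, producers sell 137 units at 471, so PS = ½ · (471 - 402.5) · 137 = 4692.25.
Change in producer surplus = 4692.25 - 13806.25 = -9114.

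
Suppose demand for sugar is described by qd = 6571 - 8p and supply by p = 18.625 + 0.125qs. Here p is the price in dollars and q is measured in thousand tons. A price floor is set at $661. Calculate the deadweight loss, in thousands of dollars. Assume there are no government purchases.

464648

Rearranging supply gives qs = 8p - 149. In a free market, 6571 - 8p = 8p - 149 gives the equilibrium p* = 420, q* = 3211.
Because the floor (661) lies above the market-clearing price, it is binding.
At p = 661: qd = 6571 - 8·661 = 1283 and qs = 8·661 - 149 = 5139.
Quantity traded falls to 1283. At q = 1283 the demand price is (6571 - 1283)/8 = 661 and the supply price is (149 + 1283)/8 = 179.
Deadweight loss = ½ · (661 - 179) · (3211 - 1283) = ½ · 482 · 1928 = 464648.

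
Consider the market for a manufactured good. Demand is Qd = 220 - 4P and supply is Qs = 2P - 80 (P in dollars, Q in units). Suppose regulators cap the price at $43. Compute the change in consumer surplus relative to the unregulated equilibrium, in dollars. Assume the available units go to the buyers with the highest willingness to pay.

17.5

In a free market, 220 - 4P = 2P - 80 gives the equilibrium P* = 50, Q* = 20.
Since 43 < 50, the ceiling is binding.
At P = 43: Qd = 220 - 4·43 = 48 and Qs = 2·43 - 80 = 6.
Consumer surplus without the control is ½ · (55 - 50) · 20 = 50.
With the ceiling, 6 units are sold at 43 (assume they go to the highest-value buyers). The demand price at Q = 6 is 53.5, so CS = ½ · [(55 - 43) + (53.5 - 43)] · 6 = 67.5.
Change in consumer surplus = 67.5 - 50 = 17.5.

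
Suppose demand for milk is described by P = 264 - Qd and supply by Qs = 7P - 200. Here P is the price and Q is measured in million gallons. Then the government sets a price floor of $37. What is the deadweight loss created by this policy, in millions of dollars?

0

Rearranging demand gives Qd = 264 - P. Without the control the market clears where 264 - P = 7P - 200, i.e. P* = 58 and Q* = 206.
The floor of 37 is below the equilibrium price 58, so it is not binding; the market clears at P* = 58, Q* = 206.
Since the control does not bind, no trades are prevented and deadweight loss is zero.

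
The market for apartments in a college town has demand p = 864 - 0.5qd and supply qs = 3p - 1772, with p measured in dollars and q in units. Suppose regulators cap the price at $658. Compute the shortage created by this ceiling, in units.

210

Rearranging demand gives qd = 1728 - 2p. Setting quantity demanded equal to quantity supplied, 1728 - 2p = 3p - 1772, gives p* = 700 and q* = 328.
Because the ceiling (658) lies below the market-clearing price, it is binding.
At p = 658: qd = 1728 - 2·658 = 412 and qs = 3·658 - 1772 = 202.
Shortage = qd - qs = 412 - 202 = 210.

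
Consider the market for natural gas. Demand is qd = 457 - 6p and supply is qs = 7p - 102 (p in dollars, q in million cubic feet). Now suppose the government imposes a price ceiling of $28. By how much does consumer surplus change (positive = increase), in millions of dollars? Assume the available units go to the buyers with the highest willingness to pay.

Setting quantity demanded equal to quantity supplied, 457 - 6p = 7p - 102, gives p* = 43 and q* = 199.
Because the ceiling (28) lies below the market-clearing price, it is binding.
At p = 28: qd = 457 - 6·28 = 289 and qs = 7·28 - 102 = 94.
Consumer surplus without the control is ½ · (457/6 - 43) · 199 = 39601/12.
With the ceiling, 94 units are sold at 28 (assume they go to the highest-value buyers). The demand price at q = 94 is 60.5, so CS = ½ · [(457/6 - 28) + (60.5 - 28)] · 94 = 11374/3.
Change in consumer surplus = 11374/3 - 39601/12 = 491.25.

491.25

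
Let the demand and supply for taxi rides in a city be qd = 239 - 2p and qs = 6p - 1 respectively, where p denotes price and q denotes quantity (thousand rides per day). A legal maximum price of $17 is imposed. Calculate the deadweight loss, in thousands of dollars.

In a free market, 239 - 2p = 6p - 1 gives the equilibrium p* = 30, q* = 179.
Because the ceiling (17) lies below the market-clearing price, it is binding.
At p = 17: qd = 239 - 2·17 = 205 and qs = 6·17 - 1 = 101.
Quantity traded falls to 101. At q = 101 the demand price is (239 - 101)/2 = 69 and the supply price is (1 + 101)/6 = 17.
Deadweight loss = ½ · (69 - 17) · (179 - 101) = ½ · 52 · 78 = 2028.

2028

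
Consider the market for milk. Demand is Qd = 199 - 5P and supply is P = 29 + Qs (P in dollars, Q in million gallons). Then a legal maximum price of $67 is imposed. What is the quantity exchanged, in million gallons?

Rearranging supply gives Qs = P - 29. Equilibrium: 199 - 5P = P - 29, so 228 = 6P and P* = 38, Q* = 9.
The ceiling of 67 is above the equilibrium price 38, so it is not binding; the market clears at P* = 38, Q* = 9.

9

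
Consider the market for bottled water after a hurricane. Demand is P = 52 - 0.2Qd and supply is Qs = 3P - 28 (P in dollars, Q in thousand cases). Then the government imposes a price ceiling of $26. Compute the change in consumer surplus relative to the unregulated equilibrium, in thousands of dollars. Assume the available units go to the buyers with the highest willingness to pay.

410

Rearranging demand gives Qd = 260 - 5P. Without the control the market clears where 260 - 5P = 3P - 28, i.e. P* = 36 and Q* = 80.
Since 26 < 36, the ceiling is binding.
At P = 26: Qd = 260 - 5·26 = 130 and Qs = 3·26 - 28 = 50.
Consumer surplus without the control is ½ · (52 - 36) · 80 = 640.
With the ceiling, 50 units are sold at 26 (assume they go to the highest-value buyers). The demand price at Q = 50 is 42, so CS = ½ · [(52 - 26) + (42 - 26)] · 50 = 1050.
Change in consumer surplus = 1050 - 640 = 410.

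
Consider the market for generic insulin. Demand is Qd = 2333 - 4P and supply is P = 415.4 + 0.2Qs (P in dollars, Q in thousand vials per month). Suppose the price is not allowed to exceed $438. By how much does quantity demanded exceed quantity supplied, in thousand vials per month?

468

Rearranging supply gives Qs = 5P - 2077. Equilibrium: 2333 - 4P = 5P - 2077, so 4410 = 9P and P* = 490, Q* = 373.
Because the ceiling (438) lies below the market-clearing price, it is binding.
At P = 438: Qd = 2333 - 4·438 = 581 and Qs = 5·438 - 2077 = 113.
Shortage = Qd - Qs = 581 - 113 = 468.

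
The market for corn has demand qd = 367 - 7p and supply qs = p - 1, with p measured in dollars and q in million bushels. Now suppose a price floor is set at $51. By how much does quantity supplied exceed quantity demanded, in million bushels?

Equilibrium: 367 - 7p = p - 1, so 368 = 8p and p* = 46, q* = 45.
The floor of 51 is above the equilibrium price 46, so it binds.
At p = 51: qd = 367 - 7·51 = 10 and qs = 51 - 1 = 50.
Surplus = qs - qd = 50 - 10 = 40.

40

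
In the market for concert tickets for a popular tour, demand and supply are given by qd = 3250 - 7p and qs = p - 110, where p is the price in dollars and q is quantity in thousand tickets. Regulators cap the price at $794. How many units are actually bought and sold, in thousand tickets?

310

Setting quantity demanded equal to quantity supplied, 3250 - 7p = p - 110, gives p* = 420 and q* = 310.
The ceiling of 794 is above the equilibrium price 420, so it is not binding; the market clears at p* = 420, q* = 310.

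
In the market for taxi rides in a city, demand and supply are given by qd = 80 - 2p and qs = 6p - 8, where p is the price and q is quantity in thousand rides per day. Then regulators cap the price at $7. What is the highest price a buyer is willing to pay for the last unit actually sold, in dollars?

Equilibrium: 80 - 2p = 6p - 8, so 88 = 8p and p* = 11, q* = 58.
Since 7 < 11, the ceiling is binding.
At p = 7: qd = 80 - 2·7 = 66 and qs = 6·7 - 8 = 34.
Only 34 units reach the market. On the demand curve, the marginal buyer's willingness to pay at q = 34 is (80 - 34)/2 = 23.

23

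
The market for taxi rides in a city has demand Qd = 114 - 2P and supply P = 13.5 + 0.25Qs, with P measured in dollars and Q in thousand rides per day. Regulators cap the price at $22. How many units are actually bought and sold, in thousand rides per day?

Rearranging supply gives Qs = 4P - 54. In a free market, 114 - 2P = 4P - 54 gives the equilibrium P* = 28, Q* = 58.
Since 22 < 28, the ceiling is binding.
At P = 22: Qd = 114 - 2·22 = 70 and Qs = 4·22 - 54 = 34.
The quantity actually transacted is the short side, supply: 34.

34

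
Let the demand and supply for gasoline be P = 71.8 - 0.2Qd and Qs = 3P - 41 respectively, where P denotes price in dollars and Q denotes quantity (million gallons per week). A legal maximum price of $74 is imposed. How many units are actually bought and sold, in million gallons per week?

109

Rearranging demand gives Qd = 359 - 5P. Without the control the market clears where 359 - 5P = 3P - 41, i.e. P* = 50 and Q* = 109.
The ceiling of 74 is above the equilibrium price 50, so it is not binding; the market clears at P* = 50, Q* = 109.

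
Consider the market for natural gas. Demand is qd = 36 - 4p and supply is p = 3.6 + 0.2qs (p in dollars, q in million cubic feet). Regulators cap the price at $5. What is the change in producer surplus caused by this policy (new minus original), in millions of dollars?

-9.5

Rearranging supply gives qs = 5p - 18. Setting quantity demanded equal to quantity supplied, 36 - 4p = 5p - 18, gives p* = 6 and q* = 12.
The ceiling of 5 is below the equilibrium price 6, so it binds.
At p = 5: qd = 36 - 4·5 = 16 and qs = 5·5 - 18 = 7.
Producer surplus without the control is ½ · (6 - 3.6) · 12 = 14.4.
With the ceiling, producers sell 7 units at 5, so PS = ½ · (5 - 3.6) · 7 = 4.9.
Change in producer surplus = 4.9 - 14.4 = -9.5.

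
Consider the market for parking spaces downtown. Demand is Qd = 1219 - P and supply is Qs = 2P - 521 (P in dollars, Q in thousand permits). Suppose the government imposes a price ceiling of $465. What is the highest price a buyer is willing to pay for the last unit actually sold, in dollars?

810

Setting quantity demanded equal to quantity supplied, 1219 - P = 2P - 521, gives P* = 580 and Q* = 639.
Because the ceiling (465) lies below the market-clearing price, it is binding.
At P = 465: Qd = 1219 - 465 = 754 and Qs = 2·465 - 521 = 409.
Only 409 units reach the market. On the demand curve, the marginal buyer's willingness to pay at Q = 409 is (1219 - 409) = 810.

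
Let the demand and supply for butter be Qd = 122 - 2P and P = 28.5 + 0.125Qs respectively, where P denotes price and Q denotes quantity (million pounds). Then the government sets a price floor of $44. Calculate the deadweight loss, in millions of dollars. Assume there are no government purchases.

101.25

Rearranging supply gives Qs = 8P - 228. Equilibrium: 122 - 2P = 8P - 228, so 350 = 10P and P* = 35, Q* = 52.
The floor of 44 is above the equilibrium price 35, so it binds.
At P = 44: Qd = 122 - 2·44 = 34 and Qs = 8·44 - 228 = 124.
Quantity traded falls to 34. At Q = 34 the demand price is (122 - 34)/2 = 44 and the supply price is (228 + 34)/8 = 32.75.
Deadweight loss = ½ · (44 - 32.75) · (52 - 34) = ½ · 11.25 · 18 = 101.25.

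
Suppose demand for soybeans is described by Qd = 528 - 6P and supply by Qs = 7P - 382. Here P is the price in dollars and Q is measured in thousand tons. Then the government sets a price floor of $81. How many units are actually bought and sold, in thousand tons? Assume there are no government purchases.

42

Equilibrium: 528 - 6P = 7P - 382, so 910 = 13P and P* = 70, Q* = 108.
The floor of 81 is above the equilibrium price 70, so it binds.
At P = 81: Qd = 528 - 6·81 = 42 and Qs = 7·81 - 382 = 185.
The quantity actually transacted is the short side, demand: 42.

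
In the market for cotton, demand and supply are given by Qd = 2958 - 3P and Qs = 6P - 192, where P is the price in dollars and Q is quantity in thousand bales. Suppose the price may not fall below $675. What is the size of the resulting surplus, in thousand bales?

In a free market, 2958 - 3P = 6P - 192 gives the equilibrium P* = 350, Q* = 1908.
Since 675 > 350, the floor is binding.
At P = 675: Qd = 2958 - 3·675 = 933 and Qs = 6·675 - 192 = 3858.
Surplus = Qs - Qd = 3858 - 933 = 2925.

2925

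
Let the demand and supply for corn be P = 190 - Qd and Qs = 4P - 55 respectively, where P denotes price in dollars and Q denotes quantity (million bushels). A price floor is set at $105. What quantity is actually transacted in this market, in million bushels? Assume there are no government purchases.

Rearranging demand gives Qd = 190 - P. Equilibrium: 190 - P = 4P - 55, so 245 = 5P and P* = 49, Q* = 141.
Because the floor (105) lies above the market-clearing price, it is binding.
At P = 105: Qd = 190 - 105 = 85 and Qs = 4·105 - 55 = 365.
The quantity actually transacted is the short side, demand: 85.

85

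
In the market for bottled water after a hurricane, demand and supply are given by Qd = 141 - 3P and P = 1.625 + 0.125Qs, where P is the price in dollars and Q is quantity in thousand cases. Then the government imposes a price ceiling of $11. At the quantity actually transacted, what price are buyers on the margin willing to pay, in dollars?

Rearranging supply gives Qs = 8P - 13. Setting quantity demanded equal to quantity supplied, 141 - 3P = 8P - 13, gives P* = 14 and Q* = 99.
The ceiling of 11 is below the equilibrium price 14, so it binds.
At P = 11: Qd = 141 - 3·11 = 108 and Qs = 8·11 - 13 = 75.
Only 75 units reach the market. On the demand curve, the marginal buyer's willingness to pay at Q = 75 is (141 - 75)/3 = 22.

22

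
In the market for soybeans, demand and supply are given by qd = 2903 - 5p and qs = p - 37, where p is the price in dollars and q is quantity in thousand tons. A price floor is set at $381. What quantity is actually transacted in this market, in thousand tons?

Equilibrium: 2903 - 5p = p - 37, so 2940 = 6p and p* = 490, q* = 453.
Since 381 is below p* = 490, the floor does not bind and the free-market outcome prevails.

453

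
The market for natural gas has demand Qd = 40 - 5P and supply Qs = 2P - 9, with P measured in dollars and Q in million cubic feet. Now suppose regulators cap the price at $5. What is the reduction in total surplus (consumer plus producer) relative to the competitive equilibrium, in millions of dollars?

In a free market, 40 - 5P = 2P - 9 gives the equilibrium P* = 7, Q* = 5.
Since 5 < 7, the ceiling is binding.
At P = 5: Qd = 40 - 5·5 = 15 and Qs = 2·5 - 9 = 1.
Quantity traded falls to 1. At Q = 1 the demand price is (40 - 1)/5 = 7.8 and the supply price is (9 + 1)/2 = 5.
Deadweight loss = ½ · (7.8 - 5) · (5 - 1) = ½ · 2.8 · 4 = 5.6.

5.6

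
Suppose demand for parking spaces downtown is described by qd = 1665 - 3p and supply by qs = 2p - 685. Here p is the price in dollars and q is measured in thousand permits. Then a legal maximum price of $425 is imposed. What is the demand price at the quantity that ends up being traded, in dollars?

500

In a free market, 1665 - 3p = 2p - 685 gives the equilibrium p* = 470, q* = 255.
Because the ceiling (425) lies below the market-clearing price, it is binding.
At p = 425: qd = 1665 - 3·425 = 390 and qs = 2·425 - 685 = 165.
Only 165 units reach the market. On the demand curve, the marginal buyer's willingness to pay at q = 165 is (1665 - 165)/3 = 500.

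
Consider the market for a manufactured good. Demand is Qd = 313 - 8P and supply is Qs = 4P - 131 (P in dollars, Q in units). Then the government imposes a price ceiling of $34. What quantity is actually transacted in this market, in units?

Setting quantity demanded equal to quantity supplied, 313 - 8P = 4P - 131, gives P* = 37 and Q* = 17.
The ceiling of 34 is below the equilibrium price 37, so it binds.
At P = 34: Qd = 313 - 8·34 = 41 and Qs = 4·34 - 131 = 5.
The quantity actually transacted is the short side, supply: 5.

5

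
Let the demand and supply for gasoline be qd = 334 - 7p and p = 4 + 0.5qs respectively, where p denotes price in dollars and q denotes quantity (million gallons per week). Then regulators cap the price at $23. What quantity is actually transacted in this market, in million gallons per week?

Rearranging supply gives qs = 2p - 8. Without the control the market clears where 334 - 7p = 2p - 8, i.e. p* = 38 and q* = 68.
The ceiling of 23 is below the equilibrium price 38, so it binds.
At p = 23: qd = 334 - 7·23 = 173 and qs = 2·23 - 8 = 38.
The quantity actually transacted is the short side, supply: 38.

38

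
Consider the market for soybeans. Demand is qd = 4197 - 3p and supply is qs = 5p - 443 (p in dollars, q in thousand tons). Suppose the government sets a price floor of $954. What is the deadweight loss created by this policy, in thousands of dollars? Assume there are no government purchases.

Without the control the market clears where 4197 - 3p = 5p - 443, i.e. p* = 580 and q* = 2457.
Because the floor (954) lies above the market-clearing price, it is binding.
At p = 954: qd = 4197 - 3·954 = 1335 and qs = 5·954 - 443 = 4327.
Quantity traded falls to 1335. At q = 1335 the demand price is (4197 - 1335)/3 = 954 and the supply price is (443 + 1335)/5 = 355.6.
Deadweight loss = ½ · (954 - 355.6) · (2457 - 1335) = ½ · 598.4 · 1122 = 335702.4.

335702.4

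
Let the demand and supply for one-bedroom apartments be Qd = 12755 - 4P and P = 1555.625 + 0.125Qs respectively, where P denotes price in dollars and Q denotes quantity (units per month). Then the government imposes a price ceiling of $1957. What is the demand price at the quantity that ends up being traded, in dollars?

2386

Rearranging supply gives Qs = 8P - 12445. Setting quantity demanded equal to quantity supplied, 12755 - 4P = 8P - 12445, gives P* = 2100 and Q* = 4355.
The ceiling of 1957 is below the equilibrium price 2100, so it binds.
At P = 1957: Qd = 12755 - 4·1957 = 4927 and Qs = 8·1957 - 12445 = 3211.
Only 3211 units reach the market. On the demand curve, the marginal buyer's willingness to pay at Q = 3211 is (12755 - 3211)/4 = 2386.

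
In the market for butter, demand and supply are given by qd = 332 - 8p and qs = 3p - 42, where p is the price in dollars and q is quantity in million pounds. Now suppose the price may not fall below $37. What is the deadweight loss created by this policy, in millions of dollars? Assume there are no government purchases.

132

Setting quantity demanded equal to quantity supplied, 332 - 8p = 3p - 42, gives p* = 34 and q* = 60.
Since 37 > 34, the floor is binding.
At p = 37: qd = 332 - 8·37 = 36 and qs = 3·37 - 42 = 69.
Quantity traded falls to 36. At q = 36 the demand price is (332 - 36)/8 = 37 and the supply price is (42 + 36)/3 = 26.
Deadweight loss = ½ · (37 - 26) · (60 - 36) = ½ · 11 · 24 = 132.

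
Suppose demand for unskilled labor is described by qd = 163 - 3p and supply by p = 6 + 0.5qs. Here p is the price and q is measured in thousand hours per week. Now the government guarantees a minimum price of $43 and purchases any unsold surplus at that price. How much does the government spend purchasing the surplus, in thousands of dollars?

1720

Rearranging supply gives qs = 2p - 12. Without the control the market clears where 163 - 3p = 2p - 12, i.e. p* = 35 and q* = 58.
Since 43 > 35, the floor is binding.
At p = 43: qd = 163 - 3·43 = 34 and qs = 2·43 - 12 = 74.
Surplus = qs - qd = 40.
Government expenditure = surplus × support price = 40 × 43 = 1720.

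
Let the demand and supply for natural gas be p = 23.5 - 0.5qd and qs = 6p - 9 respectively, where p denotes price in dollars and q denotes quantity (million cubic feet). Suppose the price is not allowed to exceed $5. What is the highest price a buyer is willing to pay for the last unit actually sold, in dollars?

13

Rearranging demand gives qd = 47 - 2p. In a free market, 47 - 2p = 6p - 9 gives the equilibrium p* = 7, q* = 33.
Since 5 < 7, the ceiling is binding.
At p = 5: qd = 47 - 2·5 = 37 and qs = 6·5 - 9 = 21.
Only 21 units reach the market. On the demand curve, the marginal buyer's willingness to pay at q = 21 is (47 - 21)/2 = 13.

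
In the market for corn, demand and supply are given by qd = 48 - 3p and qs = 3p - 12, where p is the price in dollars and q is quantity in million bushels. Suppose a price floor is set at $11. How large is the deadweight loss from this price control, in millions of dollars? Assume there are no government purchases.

3

Equilibrium: 48 - 3p = 3p - 12, so 60 = 6p and p* = 10, q* = 18.
Because the floor (11) lies above the market-clearing price, it is binding.
At p = 11: qd = 48 - 3·11 = 15 and qs = 3·11 - 12 = 21.
Quantity traded falls to 15. At q = 15 the demand price is (48 - 15)/3 = 11 and the supply price is (12 + 15)/3 = 9.
Deadweight loss = ½ · (11 - 9) · (18 - 15) = ½ · 2 · 3 = 3.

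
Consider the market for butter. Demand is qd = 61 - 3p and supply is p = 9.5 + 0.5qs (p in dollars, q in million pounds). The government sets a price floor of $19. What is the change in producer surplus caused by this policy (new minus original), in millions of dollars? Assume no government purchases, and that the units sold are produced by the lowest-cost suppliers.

-8.25

Rearranging supply gives qs = 2p - 19. Setting quantity demanded equal to quantity supplied, 61 - 3p = 2p - 19, gives p* = 16 and q* = 13.
Because the floor (19) lies above the market-clearing price, it is binding.
At p = 19: qd = 61 - 3·19 = 4 and qs = 2·19 - 19 = 19.
Producer surplus without the control is ½ · (16 - 9.5) · 13 = 42.25.
With the floor, 4 units are sold at 19. The supply price at q = 4 is 11.5, so PS = ½ · [(19 - 9.5) + (19 - 11.5)] · 4 = 34.
Change in producer surplus = 34 - 42.25 = -8.25.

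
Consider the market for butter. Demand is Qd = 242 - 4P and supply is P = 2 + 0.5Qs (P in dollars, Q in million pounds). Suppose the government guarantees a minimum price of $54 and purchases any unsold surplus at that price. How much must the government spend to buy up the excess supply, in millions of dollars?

4212

Rearranging supply gives Qs = 2P - 4. In a free market, 242 - 4P = 2P - 4 gives the equilibrium P* = 41, Q* = 78.
The floor of 54 is above the equilibrium price 41, so it binds.
At P = 54: Qd = 242 - 4·54 = 26 and Qs = 2·54 - 4 = 104.
Surplus = Qs - Qd = 78.
Government expenditure = surplus × support price = 78 × 54 = 4212.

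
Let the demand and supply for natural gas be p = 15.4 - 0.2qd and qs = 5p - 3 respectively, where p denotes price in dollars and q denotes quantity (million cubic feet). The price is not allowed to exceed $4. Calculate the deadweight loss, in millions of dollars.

80

Rearranging demand gives qd = 77 - 5p. Equilibrium: 77 - 5p = 5p - 3, so 80 = 10p and p* = 8, q* = 37.
Since 4 < 8, the ceiling is binding.
At p = 4: qd = 77 - 5·4 = 57 and qs = 5·4 - 3 = 17.
Quantity traded falls to 17. At q = 17 the demand price is (77 - 17)/5 = 12 and the supply price is (3 + 17)/5 = 4.
Deadweight loss = ½ · (12 - 4) · (37 - 17) = ½ · 8 · 20 = 80.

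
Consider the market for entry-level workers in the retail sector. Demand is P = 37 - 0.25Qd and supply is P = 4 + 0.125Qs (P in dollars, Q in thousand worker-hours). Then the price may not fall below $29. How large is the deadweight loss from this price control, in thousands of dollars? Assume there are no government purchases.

Rearranging demand gives Qd = 148 - 4P; rearranging supply gives Qs = 8P - 32. In a free market, 148 - 4P = 8P - 32 gives the equilibrium P* = 15, Q* = 88.
The floor of 29 is above the equilibrium price 15, so it binds.
At P = 29: Qd = 148 - 4·29 = 32 and Qs = 8·29 - 32 = 200.
Quantity traded falls to 32. At Q = 32 the demand price is (148 - 32)/4 = 29 and the supply price is (32 + 32)/8 = 8.
Deadweight loss = ½ · (29 - 8) · (88 - 32) = ½ · 21 · 56 = 588.

588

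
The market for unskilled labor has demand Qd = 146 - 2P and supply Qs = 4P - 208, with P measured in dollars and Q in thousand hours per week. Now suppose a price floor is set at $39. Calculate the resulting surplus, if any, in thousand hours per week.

Setting quantity demanded equal to quantity supplied, 146 - 2P = 4P - 208, gives P* = 59 and Q* = 28.
The floor of 39 is below the equilibrium price 59, so it is not binding; the market clears at P* = 59, Q* = 28.
Since the control does not bind, there is no surplus.

0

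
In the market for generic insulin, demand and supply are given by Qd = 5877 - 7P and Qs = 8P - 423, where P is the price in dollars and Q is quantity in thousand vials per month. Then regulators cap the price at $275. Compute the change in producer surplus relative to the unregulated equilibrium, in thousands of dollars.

In a free market, 5877 - 7P = 8P - 423 gives the equilibrium P* = 420, Q* = 2937.
Because the ceiling (275) lies below the market-clearing price, it is binding.
At P = 275: Qd = 5877 - 7·275 = 3952 and Qs = 8·275 - 423 = 1777.
Producer surplus without the control is ½ · (420 - 52.875) · 2937 = 539123.0625.
With the ceiling, producers sell 1777 units at 275, so PS = ½ · (275 - 52.875) · 1777 = 197358.0625.
Change in producer surplus = 197358.0625 - 539123.0625 = -341765.

-341765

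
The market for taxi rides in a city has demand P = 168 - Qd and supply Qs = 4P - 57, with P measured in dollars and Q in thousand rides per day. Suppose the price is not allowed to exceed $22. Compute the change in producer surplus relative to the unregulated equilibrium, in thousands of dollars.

Rearranging demand gives Qd = 168 - P. In a free market, 168 - P = 4P - 57 gives the equilibrium P* = 45, Q* = 123.
The ceiling of 22 is below the equilibrium price 45, so it binds.
At P = 22: Qd = 168 - 22 = 146 and Qs = 4·22 - 57 = 31.
Producer surplus without the control is ½ · (45 - 14.25) · 123 = 1891.125.
With the ceiling, producers sell 31 units at 22, so PS = ½ · (22 - 14.25) · 31 = 120.125.
Change in producer surplus = 120.125 - 1891.125 = -1771.

-1771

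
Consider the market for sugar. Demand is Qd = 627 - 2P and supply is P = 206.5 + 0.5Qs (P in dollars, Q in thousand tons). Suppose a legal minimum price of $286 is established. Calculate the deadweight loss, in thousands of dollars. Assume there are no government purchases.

1352

Rearranging supply gives Qs = 2P - 413. Without the control the market clears where 627 - 2P = 2P - 413, i.e. P* = 260 and Q* = 107.
Because the floor (286) lies above the market-clearing price, it is binding.
At P = 286: Qd = 627 - 2·286 = 55 and Qs = 2·286 - 413 = 159.
Quantity traded falls to 55. At Q = 55 the demand price is (627 - 55)/2 = 286 and the supply price is (413 + 55)/2 = 234.
Deadweight loss = ½ · (286 - 234) · (107 - 55) = ½ · 52 · 52 = 1352.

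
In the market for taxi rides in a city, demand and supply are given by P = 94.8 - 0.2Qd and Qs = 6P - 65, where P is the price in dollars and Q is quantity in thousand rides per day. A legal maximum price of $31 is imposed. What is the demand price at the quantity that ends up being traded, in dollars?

70.6

Rearranging demand gives Qd = 474 - 5P. Equilibrium: 474 - 5P = 6P - 65, so 539 = 11P and P* = 49, Q* = 229.
Because the ceiling (31) lies below the market-clearing price, it is binding.
At P = 31: Qd = 474 - 5·31 = 319 and Qs = 6·31 - 65 = 121.
Only 121 units reach the market. On the demand curve, the marginal buyer's willingness to pay at Q = 121 is (474 - 121)/5 = 70.6.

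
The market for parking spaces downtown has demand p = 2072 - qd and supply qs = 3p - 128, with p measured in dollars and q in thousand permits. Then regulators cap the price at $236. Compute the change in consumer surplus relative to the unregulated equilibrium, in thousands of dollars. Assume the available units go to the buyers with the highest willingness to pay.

Rearranging demand gives qd = 2072 - p. Without the control the market clears where 2072 - p = 3p - 128, i.e. p* = 550 and q* = 1522.
The ceiling of 236 is below the equilibrium price 550, so it binds.
At p = 236: qd = 2072 - 236 = 1836 and qs = 3·236 - 128 = 580.
Consumer surplus without the control is ½ · (2072 - 550) · 1522 = 1158242.
With the ceiling, 580 units are sold at 236 (assume they go to the highest-value buyers). The demand price at q = 580 is 1492, so CS = ½ · [(2072 - 236) + (1492 - 236)] · 580 = 896680.
Change in consumer surplus = 896680 - 1158242 = -261562.

-261562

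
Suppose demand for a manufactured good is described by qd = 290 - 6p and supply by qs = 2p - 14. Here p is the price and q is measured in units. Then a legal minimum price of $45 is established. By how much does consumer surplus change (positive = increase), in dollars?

In a free market, 290 - 6p = 2p - 14 gives the equilibrium p* = 38, q* = 62.
Because the floor (45) lies above the market-clearing price, it is binding.
At p = 45: qd = 290 - 6·45 = 20 and qs = 2·45 - 14 = 76.
Consumer surplus without the control is ½ · (145/3 - 38) · 62 = 961/3.
With the floor, consumers buy 20 units at 45, so CS = ½ · (145/3 - 45) · 20 = 100/3.
Change in consumer surplus = 100/3 - 961/3 = -287.

-287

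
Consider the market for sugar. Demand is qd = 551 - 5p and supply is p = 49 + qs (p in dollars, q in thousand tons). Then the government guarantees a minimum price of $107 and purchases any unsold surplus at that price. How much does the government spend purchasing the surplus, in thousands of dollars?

Rearranging supply gives qs = p - 49. Setting quantity demanded equal to quantity supplied, 551 - 5p = p - 49, gives p* = 100 and q* = 51.
Because the floor (107) lies above the market-clearing price, it is binding.
At p = 107: qd = 551 - 5·107 = 16 and qs = 107 - 49 = 58.
Surplus = qs - qd = 42.
Government expenditure = surplus × support price = 42 × 107 = 4494.

4494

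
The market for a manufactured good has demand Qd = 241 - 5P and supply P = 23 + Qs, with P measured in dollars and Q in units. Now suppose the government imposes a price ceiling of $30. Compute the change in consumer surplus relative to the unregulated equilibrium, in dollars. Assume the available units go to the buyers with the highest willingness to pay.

78.4

Rearranging supply gives Qs = P - 23. Setting quantity demanded equal to quantity supplied, 241 - 5P = P - 23, gives P* = 44 and Q* = 21.
The ceiling of 30 is below the equilibrium price 44, so it binds.
At P = 30: Qd = 241 - 5·30 = 91 and Qs = 30 - 23 = 7.
Consumer surplus without the control is ½ · (48.2 - 44) · 21 = 44.1.
With the ceiling, 7 units are sold at 30 (assume they go to the highest-value buyers). The demand price at Q = 7 is 46.8, so CS = ½ · [(48.2 - 30) + (46.8 - 30)] · 7 = 122.5.
Change in consumer surplus = 122.5 - 44.1 = 78.4.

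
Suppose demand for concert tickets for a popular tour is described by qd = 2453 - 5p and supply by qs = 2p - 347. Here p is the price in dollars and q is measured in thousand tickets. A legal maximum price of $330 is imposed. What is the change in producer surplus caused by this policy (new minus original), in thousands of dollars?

-26810

Without the control the market clears where 2453 - 5p = 2p - 347, i.e. p* = 400 and q* = 453.
The ceiling of 330 is below the equilibrium price 400, so it binds.
At p = 330: qd = 2453 - 5·330 = 803 and qs = 2·330 - 347 = 313.
Producer surplus without the control is ½ · (400 - 173.5) · 453 = 51302.25.
With the ceiling, producers sell 313 units at 330, so PS = ½ · (330 - 173.5) · 313 = 24492.25.
Change in producer surplus = 24492.25 - 51302.25 = -26810.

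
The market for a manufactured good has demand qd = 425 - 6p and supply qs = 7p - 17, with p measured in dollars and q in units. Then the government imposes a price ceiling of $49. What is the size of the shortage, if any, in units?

0

In a free market, 425 - 6p = 7p - 17 gives the equilibrium p* = 34, q* = 221.
The ceiling of 49 is above the equilibrium price 34, so it is not binding; the market clears at p* = 34, q* = 221.
Since the control does not bind, there is no shortage.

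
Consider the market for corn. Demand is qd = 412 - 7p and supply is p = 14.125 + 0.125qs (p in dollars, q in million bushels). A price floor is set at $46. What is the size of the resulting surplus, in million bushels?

Rearranging supply gives qs = 8p - 113. Equilibrium: 412 - 7p = 8p - 113, so 525 = 15p and p* = 35, q* = 167.
Since 46 > 35, the floor is binding.
At p = 46: qd = 412 - 7·46 = 90 and qs = 8·46 - 113 = 255.
Surplus = qs - qd = 255 - 90 = 165.

165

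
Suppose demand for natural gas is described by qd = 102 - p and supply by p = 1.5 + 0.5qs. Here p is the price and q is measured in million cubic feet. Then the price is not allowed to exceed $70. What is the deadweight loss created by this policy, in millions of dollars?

0

Rearranging supply gives qs = 2p - 3. Without the control the market clears where 102 - p = 2p - 3, i.e. p* = 35 and q* = 67.
Since 70 is above p* = 35, the ceiling does not bind and the free-market outcome prevails.
Since the control does not bind, no trades are prevented and deadweight loss is zero.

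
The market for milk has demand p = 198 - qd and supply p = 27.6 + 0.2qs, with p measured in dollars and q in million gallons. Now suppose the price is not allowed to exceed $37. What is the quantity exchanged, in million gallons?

47

Rearranging demand gives qd = 198 - p; rearranging supply gives qs = 5p - 138. Setting quantity demanded equal to quantity supplied, 198 - p = 5p - 138, gives p* = 56 and q* = 142.
Because the ceiling (37) lies below the market-clearing price, it is binding.
At p = 37: qd = 198 - 37 = 161 and qs = 5·37 - 138 = 47.
The quantity actually transacted is the short side, supply: 47.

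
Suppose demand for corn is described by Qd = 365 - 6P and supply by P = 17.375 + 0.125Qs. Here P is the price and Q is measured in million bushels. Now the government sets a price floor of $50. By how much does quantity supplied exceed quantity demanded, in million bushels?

196

Rearranging supply gives Qs = 8P - 139. Equilibrium: 365 - 6P = 8P - 139, so 504 = 14P and P* = 36, Q* = 149.
The floor of 50 is above the equilibrium price 36, so it binds.
At P = 50: Qd = 365 - 6·50 = 65 and Qs = 8·50 - 139 = 261.
Surplus = Qs - Qd = 261 - 65 = 196.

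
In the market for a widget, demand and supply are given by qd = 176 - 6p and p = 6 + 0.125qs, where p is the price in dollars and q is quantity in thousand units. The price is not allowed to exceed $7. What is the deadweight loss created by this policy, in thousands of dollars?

756

Rearranging supply gives qs = 8p - 48. Setting quantity demanded equal to quantity supplied, 176 - 6p = 8p - 48, gives p* = 16 and q* = 80.
Since 7 < 16, the ceiling is binding.
At p = 7: qd = 176 - 6·7 = 134 and qs = 8·7 - 48 = 8.
Quantity traded falls to 8. At q = 8 the demand price is (176 - 8)/6 = 28 and the supply price is (48 + 8)/8 = 7.
Deadweight loss = ½ · (28 - 7) · (80 - 8) = ½ · 21 · 72 = 756.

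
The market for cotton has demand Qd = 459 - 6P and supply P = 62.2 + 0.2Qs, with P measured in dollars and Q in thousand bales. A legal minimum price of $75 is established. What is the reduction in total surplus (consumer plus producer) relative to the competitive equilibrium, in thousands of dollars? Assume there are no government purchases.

165

Rearranging supply gives Qs = 5P - 311. Without the control the market clears where 459 - 6P = 5P - 311, i.e. P* = 70 and Q* = 39.
Since 75 > 70, the floor is binding.
At P = 75: Qd = 459 - 6·75 = 9 and Qs = 5·75 - 311 = 64.
Quantity traded falls to 9. At Q = 9 the demand price is (459 - 9)/6 = 75 and the supply price is (311 + 9)/5 = 64.
Deadweight loss = ½ · (75 - 64) · (39 - 9) = ½ · 11 · 30 = 165.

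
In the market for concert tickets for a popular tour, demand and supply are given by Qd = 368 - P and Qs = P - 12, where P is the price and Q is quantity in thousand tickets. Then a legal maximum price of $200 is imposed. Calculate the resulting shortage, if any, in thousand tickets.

Setting quantity demanded equal to quantity supplied, 368 - P = P - 12, gives P* = 190 and Q* = 178.
Since 200 is above P* = 190, the ceiling does not bind and the free-market outcome prevails.
Since the control does not bind, there is no shortage.

0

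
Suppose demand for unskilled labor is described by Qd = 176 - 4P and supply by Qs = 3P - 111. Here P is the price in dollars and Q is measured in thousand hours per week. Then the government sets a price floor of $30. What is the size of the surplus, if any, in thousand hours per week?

0

In a free market, 176 - 4P = 3P - 111 gives the equilibrium P* = 41, Q* = 12.
Since 30 is below P* = 41, the floor does not bind and the free-market outcome prevails.
Since the control does not bind, there is no surplus.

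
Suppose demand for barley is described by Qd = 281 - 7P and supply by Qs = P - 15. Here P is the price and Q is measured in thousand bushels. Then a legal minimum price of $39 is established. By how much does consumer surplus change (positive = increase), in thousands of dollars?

-30

In a free market, 281 - 7P = P - 15 gives the equilibrium P* = 37, Q* = 22.
Since 39 > 37, the floor is binding.
At P = 39: Qd = 281 - 7·39 = 8 and Qs = 39 - 15 = 24.
Consumer surplus without the control is ½ · (281/7 - 37) · 22 = 242/7.
With the floor, consumers buy 8 units at 39, so CS = ½ · (281/7 - 39) · 8 = 32/7.
Change in consumer surplus = 32/7 - 242/7 = -30.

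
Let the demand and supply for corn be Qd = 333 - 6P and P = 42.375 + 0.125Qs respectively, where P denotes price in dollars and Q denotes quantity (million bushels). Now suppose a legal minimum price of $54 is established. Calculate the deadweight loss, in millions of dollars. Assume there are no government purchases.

189

Rearranging supply gives Qs = 8P - 339. Setting quantity demanded equal to quantity supplied, 333 - 6P = 8P - 339, gives P* = 48 and Q* = 45.
Since 54 > 48, the floor is binding.
At P = 54: Qd = 333 - 6·54 = 9 and Qs = 8·54 - 339 = 93.
Quantity traded falls to 9. At Q = 9 the demand price is (333 - 9)/6 = 54 and the supply price is (339 + 9)/8 = 43.5.
Deadweight loss = ½ · (54 - 43.5) · (45 - 9) = ½ · 10.5 · 36 = 189.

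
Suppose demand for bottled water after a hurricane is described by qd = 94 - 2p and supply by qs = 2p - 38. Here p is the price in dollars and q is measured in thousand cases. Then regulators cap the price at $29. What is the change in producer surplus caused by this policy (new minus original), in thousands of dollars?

-96

Setting quantity demanded equal to quantity supplied, 94 - 2p = 2p - 38, gives p* = 33 and q* = 28.
Because the ceiling (29) lies below the market-clearing price, it is binding.
At p = 29: qd = 94 - 2·29 = 36 and qs = 2·29 - 38 = 20.
Producer surplus without the control is ½ · (33 - 19) · 28 = 196.
With the ceiling, producers sell 20 units at 29, so PS = ½ · (29 - 19) · 20 = 100.
Change in producer surplus = 100 - 196 = -96.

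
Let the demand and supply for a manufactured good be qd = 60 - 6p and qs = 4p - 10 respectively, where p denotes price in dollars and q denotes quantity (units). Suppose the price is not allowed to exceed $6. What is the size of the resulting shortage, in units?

10

Equilibrium: 60 - 6p = 4p - 10, so 70 = 10p and p* = 7, q* = 18.
Because the ceiling (6) lies below the market-clearing price, it is binding.
At p = 6: qd = 60 - 6·6 = 24 and qs = 4·6 - 10 = 14.
Shortage = qd - qs = 24 - 14 = 10.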